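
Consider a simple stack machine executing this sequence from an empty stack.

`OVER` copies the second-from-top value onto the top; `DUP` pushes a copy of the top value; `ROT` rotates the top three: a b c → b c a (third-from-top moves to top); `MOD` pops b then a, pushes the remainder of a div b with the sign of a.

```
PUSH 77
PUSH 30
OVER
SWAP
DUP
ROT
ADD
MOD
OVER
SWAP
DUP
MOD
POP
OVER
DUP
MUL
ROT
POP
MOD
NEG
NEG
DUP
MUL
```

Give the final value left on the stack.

5929

PUSH 77  77
PUSH 30  77 30
OVER     77 30 77
SWAP     77 77 30
DUP      77 77 30 30
ROT      77 30 30 77
ADD      77 30 107
MOD      77 30
OVER     77 30 77
SWAP     77 77 30
DUP      77 77 30 30
MOD      77 77 0
POP      77 77
OVER     77 77 77
DUP      77 77 77 77
MUL      77 77 5929
ROT      77 5929 77
POP      77 5929
MOD      77
NEG      -77
NEG      77
DUP      77 77
MUL      5929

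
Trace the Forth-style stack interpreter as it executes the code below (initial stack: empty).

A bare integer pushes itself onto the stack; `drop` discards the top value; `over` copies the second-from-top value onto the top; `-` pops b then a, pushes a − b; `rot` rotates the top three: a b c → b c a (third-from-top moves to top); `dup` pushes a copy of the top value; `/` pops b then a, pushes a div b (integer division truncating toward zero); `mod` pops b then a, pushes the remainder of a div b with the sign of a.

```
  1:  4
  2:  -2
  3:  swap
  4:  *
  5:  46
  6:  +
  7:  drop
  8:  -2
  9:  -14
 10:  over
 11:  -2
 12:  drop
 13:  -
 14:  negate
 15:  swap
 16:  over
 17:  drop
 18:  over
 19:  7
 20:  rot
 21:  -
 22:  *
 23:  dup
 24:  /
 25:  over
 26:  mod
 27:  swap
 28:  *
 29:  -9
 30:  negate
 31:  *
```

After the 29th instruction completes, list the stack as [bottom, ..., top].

4      : [4]
-2     : [4, -2]
swap   : [-2, 4]
*      : [-8]
46     : [-8, 46]
+      : [38]
drop   : []
-2     : [-2]
-14    : [-2, -14]
over   : [-2, -14, -2]
-2     : [-2, -14, -2, -2]
drop   : [-2, -14, -2]
-      : [-2, -12]
negate : [-2, 12]
swap   : [12, -2]
over   : [12, -2, 12]
drop   : [12, -2]
over   : [12, -2, 12]
7      : [12, -2, 12, 7]
rot    : [12, 12, 7, -2]
-      : [12, 12, 9]
*      : [12, 108]
dup    : [12, 108, 108]
/      : [12, 1]
over   : [12, 1, 12]
mod    : [12, 1]
swap   : [1, 12]
*      : [12]
-9     : [12, -9]

[12, -9]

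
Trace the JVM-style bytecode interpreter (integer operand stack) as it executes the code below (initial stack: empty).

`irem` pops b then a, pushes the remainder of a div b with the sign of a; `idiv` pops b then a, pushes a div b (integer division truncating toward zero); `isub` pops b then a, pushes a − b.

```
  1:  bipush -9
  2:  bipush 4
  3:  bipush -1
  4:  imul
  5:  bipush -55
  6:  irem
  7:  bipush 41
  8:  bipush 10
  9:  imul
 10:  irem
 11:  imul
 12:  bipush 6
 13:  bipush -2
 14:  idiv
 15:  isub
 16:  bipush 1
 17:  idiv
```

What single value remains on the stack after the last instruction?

39

bipush -9  -> [-9]
bipush 4   -> [-9, 4]
bipush -1  -> [-9, 4, -1]
imul       -> [-9, -4]
bipush -55 -> [-9, -4, -55]
irem       -> [-9, -4]
bipush 41  -> [-9, -4, 41]
bipush 10  -> [-9, -4, 41, 10]
imul       -> [-9, -4, 410]
irem       -> [-9, -4]
imul       -> [36]
bipush 6   -> [36, 6]
bipush -2  -> [36, 6, -2]
idiv       -> [36, -3]
isub       -> [39]
bipush 1   -> [39, 1]
idiv       -> [39]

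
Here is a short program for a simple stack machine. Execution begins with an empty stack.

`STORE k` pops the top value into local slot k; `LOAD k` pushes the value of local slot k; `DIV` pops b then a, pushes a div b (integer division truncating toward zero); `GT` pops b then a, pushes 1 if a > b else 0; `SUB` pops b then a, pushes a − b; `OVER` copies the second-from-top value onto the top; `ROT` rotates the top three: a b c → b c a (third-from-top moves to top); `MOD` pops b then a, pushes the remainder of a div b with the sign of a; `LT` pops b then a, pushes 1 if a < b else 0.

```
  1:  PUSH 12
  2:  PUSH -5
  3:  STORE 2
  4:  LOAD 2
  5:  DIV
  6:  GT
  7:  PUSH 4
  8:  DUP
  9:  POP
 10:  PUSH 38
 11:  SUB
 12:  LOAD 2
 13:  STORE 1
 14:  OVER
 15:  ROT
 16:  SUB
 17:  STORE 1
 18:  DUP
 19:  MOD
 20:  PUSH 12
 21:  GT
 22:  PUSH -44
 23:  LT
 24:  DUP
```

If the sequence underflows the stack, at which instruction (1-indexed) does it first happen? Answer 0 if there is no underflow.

6

PUSH 12 -> 12
PUSH -5 -> 12 -5
STORE 2 -> 12
LOAD 2  -> 12 -5
DIV     -> -2
GT  — needs 2 operands, stack has 1 → underflow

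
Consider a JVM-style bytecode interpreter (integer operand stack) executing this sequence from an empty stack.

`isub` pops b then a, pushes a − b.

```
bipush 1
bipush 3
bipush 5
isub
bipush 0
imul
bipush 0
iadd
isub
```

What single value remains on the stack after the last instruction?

bipush 1  1
bipush 3  1 3
bipush 5  1 3 5
isub      1 -2
bipush 0  1 -2 0
imul      1 0
bipush 0  1 0 0
iadd      1 0
isub      1

1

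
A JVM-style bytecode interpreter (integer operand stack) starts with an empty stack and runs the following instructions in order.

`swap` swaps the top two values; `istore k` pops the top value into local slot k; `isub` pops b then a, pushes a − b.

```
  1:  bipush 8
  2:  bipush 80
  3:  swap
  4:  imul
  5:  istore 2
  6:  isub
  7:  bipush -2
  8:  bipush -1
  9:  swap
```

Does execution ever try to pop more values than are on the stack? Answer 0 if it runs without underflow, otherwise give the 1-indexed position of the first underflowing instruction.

6

bipush 8  : 8
bipush 80 : 8 80
swap      : 80 8
imul      : 640
istore 2  : (empty)
isub  — needs 2 operands, stack has 0 → underflow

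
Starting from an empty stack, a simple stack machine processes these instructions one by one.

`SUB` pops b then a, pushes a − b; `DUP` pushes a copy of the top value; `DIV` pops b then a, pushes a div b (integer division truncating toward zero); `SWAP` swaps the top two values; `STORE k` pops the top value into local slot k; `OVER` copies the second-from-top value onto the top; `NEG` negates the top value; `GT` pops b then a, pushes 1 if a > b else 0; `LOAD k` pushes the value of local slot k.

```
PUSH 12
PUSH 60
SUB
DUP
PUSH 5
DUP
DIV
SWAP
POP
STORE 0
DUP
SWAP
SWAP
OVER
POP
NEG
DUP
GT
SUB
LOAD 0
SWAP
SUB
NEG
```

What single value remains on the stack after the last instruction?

PUSH 12 -> [12]
PUSH 60 -> [12, 60]
SUB     -> [-48]
DUP     -> [-48, -48]
PUSH 5  -> [-48, -48, 5]
DUP     -> [-48, -48, 5, 5]
DIV     -> [-48, -48, 1]
SWAP    -> [-48, 1, -48]
POP     -> [-48, 1]
STORE 0 -> [-48]
DUP     -> [-48, -48]
SWAP    -> [-48, -48]
SWAP    -> [-48, -48]
OVER    -> [-48, -48, -48]
POP     -> [-48, -48]
NEG     -> [-48, 48]
DUP     -> [-48, 48, 48]
GT      -> [-48, 0]
SUB     -> [-48]
LOAD 0  -> [-48, 1]
SWAP    -> [1, -48]
SUB     -> [49]
NEG     -> [-49]

-49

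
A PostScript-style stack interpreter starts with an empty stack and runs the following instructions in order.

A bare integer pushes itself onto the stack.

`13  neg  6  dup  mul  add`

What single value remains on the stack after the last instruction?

23

13  -> 13
neg -> -13
6   -> -13 6
dup -> -13 6 6
mul -> -13 36
add -> 23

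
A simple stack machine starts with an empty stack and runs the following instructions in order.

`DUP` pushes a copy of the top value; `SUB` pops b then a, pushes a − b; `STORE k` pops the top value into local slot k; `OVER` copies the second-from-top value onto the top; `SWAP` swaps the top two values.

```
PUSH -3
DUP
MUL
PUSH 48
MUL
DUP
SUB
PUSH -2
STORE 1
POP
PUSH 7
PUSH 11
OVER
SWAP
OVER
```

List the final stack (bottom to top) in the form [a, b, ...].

PUSH -3 → [-3]
DUP     → [-3, -3]
MUL     → [9]
PUSH 48 → [9, 48]
MUL     → [432]
DUP     → [432, 432]
SUB     → [0]
PUSH -2 → [0, -2]
STORE 1 → [0]
POP     → []
PUSH 7  → [7]
PUSH 11 → [7, 11]
OVER    → [7, 11, 7]
SWAP    → [7, 7, 11]
OVER    → [7, 7, 11, 7]

[7, 7, 11, 7]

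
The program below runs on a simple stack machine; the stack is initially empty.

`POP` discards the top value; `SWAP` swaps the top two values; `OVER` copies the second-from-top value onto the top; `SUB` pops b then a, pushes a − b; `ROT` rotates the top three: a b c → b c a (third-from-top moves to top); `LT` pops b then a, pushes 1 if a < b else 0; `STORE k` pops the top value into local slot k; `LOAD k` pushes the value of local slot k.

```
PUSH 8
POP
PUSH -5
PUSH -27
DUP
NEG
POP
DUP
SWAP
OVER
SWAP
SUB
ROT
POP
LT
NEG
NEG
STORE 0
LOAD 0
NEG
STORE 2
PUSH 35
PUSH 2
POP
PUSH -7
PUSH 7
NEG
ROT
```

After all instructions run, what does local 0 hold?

PUSH 8   → [8]
POP      → []
PUSH -5  → [-5]
PUSH -27 → [-5, -27]
DUP      → [-5, -27, -27]
NEG      → [-5, -27, 27]
POP      → [-5, -27]
DUP      → [-5, -27, -27]
SWAP     → [-5, -27, -27]
OVER     → [-5, -27, -27, -27]
SWAP     → [-5, -27, -27, -27]
SUB      → [-5, -27, 0]
ROT      → [-27, 0, -5]
POP      → [-27, 0]
LT       → [1]
NEG      → [-1]
NEG      → [1]
STORE 0  → []
LOAD 0   → [1]
NEG      → [-1]
STORE 2  → []
PUSH 35  → [35]
PUSH 2   → [35, 2]
POP      → [35]
PUSH -7  → [35, -7]
PUSH 7   → [35, -7, 7]
NEG      → [35, -7, -7]
ROT      → [-7, -7, 35]

1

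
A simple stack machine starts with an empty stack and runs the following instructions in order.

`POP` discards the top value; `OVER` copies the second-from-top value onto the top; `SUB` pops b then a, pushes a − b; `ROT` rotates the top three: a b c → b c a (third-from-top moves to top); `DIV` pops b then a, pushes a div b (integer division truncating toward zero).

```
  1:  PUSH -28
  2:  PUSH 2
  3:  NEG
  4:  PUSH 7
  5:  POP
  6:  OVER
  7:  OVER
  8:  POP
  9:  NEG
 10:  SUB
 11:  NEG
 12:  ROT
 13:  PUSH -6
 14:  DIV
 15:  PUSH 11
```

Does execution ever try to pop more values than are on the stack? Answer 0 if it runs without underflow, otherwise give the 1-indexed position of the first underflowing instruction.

PUSH -28 : [-28]
PUSH 2   : [-28, 2]
NEG      : [-28, -2]
PUSH 7   : [-28, -2, 7]
POP      : [-28, -2]
OVER     : [-28, -2, -28]
OVER     : [-28, -2, -28, -2]
POP      : [-28, -2, -28]
NEG      : [-28, -2, 28]
SUB      : [-28, -30]
NEG      : [-28, 30]
ROT  — needs 3 operands, stack has 2 → underflow

12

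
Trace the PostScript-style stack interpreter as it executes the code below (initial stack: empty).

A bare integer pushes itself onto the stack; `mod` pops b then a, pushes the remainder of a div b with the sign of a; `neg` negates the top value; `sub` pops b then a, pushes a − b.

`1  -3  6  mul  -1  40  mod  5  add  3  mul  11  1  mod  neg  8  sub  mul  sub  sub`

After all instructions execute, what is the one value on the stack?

-77

1   : [1]
-3  : [1, -3]
6   : [1, -3, 6]
mul : [1, -18]
-1  : [1, -18, -1]
40  : [1, -18, -1, 40]
mod : [1, -18, -1]
5   : [1, -18, -1, 5]
add : [1, -18, 4]
3   : [1, -18, 4, 3]
mul : [1, -18, 12]
11  : [1, -18, 12, 11]
1   : [1, -18, 12, 11, 1]
mod : [1, -18, 12, 0]
neg : [1, -18, 12, 0]
8   : [1, -18, 12, 0, 8]
sub : [1, -18, 12, -8]
mul : [1, -18, -96]
sub : [1, 78]
sub : [-77]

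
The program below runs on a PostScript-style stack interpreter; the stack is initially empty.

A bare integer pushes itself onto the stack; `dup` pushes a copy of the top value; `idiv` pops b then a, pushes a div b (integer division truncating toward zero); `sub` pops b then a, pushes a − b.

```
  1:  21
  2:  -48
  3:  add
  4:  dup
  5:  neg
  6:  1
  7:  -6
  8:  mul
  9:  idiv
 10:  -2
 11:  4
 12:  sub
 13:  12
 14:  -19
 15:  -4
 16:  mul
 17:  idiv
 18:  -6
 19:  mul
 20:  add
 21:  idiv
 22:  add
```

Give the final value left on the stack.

21    21
-48   21 -48
add   -27
dup   -27 -27
neg   -27 27
1     -27 27 1
-6    -27 27 1 -6
mul   -27 27 -6
idiv  -27 -4
-2    -27 -4 -2
4     -27 -4 -2 4
sub   -27 -4 -6
12    -27 -4 -6 12
-19   -27 -4 -6 12 -19
-4    -27 -4 -6 12 -19 -4
mul   -27 -4 -6 12 76
idiv  -27 -4 -6 0
-6    -27 -4 -6 0 -6
mul   -27 -4 -6 0
add   -27 -4 -6
idiv  -27 0
add   -27

-27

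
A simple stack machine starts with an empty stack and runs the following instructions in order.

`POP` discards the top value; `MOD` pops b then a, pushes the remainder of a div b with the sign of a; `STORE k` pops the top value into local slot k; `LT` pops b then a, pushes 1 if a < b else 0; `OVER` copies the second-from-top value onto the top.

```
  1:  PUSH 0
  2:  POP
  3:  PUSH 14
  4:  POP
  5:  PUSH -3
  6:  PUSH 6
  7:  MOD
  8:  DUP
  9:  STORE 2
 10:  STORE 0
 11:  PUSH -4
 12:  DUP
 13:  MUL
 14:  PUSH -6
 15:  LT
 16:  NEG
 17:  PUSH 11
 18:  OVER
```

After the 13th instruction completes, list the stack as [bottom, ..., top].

[16]

PUSH 0   0
POP      (empty)
PUSH 14  14
POP      (empty)
PUSH -3  -3
PUSH 6   -3 6
MOD      -3
DUP      -3 -3
STORE 2  -3
STORE 0  (empty)
PUSH -4  -4
DUP      -4 -4
MUL      16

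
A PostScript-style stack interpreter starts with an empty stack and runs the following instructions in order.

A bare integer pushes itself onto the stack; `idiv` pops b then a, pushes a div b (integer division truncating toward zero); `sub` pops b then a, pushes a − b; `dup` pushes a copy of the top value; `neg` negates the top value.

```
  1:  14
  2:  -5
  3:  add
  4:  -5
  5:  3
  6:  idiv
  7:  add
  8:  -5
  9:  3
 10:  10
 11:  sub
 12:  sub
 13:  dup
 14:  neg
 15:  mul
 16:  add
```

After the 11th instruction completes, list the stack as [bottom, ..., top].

[8, -5, -7]

14    [14]
-5    [14, -5]
add   [9]
-5    [9, -5]
3     [9, -5, 3]
idiv  [9, -1]
add   [8]
-5    [8, -5]
3     [8, -5, 3]
10    [8, -5, 3, 10]
sub   [8, -5, -7]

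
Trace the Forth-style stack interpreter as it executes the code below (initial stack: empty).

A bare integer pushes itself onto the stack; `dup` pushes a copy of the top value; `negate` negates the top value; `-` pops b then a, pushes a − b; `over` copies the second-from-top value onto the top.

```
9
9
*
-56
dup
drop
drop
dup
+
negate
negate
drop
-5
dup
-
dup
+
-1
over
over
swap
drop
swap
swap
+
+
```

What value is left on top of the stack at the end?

9      → [9]
9      → [9, 9]
*      → [81]
-56    → [81, -56]
dup    → [81, -56, -56]
drop   → [81, -56]
drop   → [81]
dup    → [81, 81]
+      → [162]
negate → [-162]
negate → [162]
drop   → []
-5     → [-5]
dup    → [-5, -5]
-      → [0]
dup    → [0, 0]
+      → [0]
-1     → [0, -1]
over   → [0, -1, 0]
over   → [0, -1, 0, -1]
swap   → [0, -1, -1, 0]
drop   → [0, -1, -1]
swap   → [0, -1, -1]
swap   → [0, -1, -1]
+      → [0, -2]
+      → [-2]

-2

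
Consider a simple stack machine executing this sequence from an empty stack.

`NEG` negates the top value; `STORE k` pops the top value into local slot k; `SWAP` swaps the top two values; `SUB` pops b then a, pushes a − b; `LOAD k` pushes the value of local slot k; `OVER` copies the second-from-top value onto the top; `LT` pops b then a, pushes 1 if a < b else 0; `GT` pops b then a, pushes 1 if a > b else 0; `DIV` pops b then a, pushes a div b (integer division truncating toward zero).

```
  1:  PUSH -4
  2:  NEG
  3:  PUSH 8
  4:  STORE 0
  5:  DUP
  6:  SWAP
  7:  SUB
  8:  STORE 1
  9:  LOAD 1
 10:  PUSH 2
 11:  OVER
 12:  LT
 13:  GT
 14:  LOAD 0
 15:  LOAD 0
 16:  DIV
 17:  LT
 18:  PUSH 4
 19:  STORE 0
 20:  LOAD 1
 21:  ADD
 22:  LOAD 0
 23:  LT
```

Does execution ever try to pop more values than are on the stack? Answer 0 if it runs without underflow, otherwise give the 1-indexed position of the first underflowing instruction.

PUSH -4 : [-4]
NEG     : [4]
PUSH 8  : [4, 8]
STORE 0 : [4]
DUP     : [4, 4]
SWAP    : [4, 4]
SUB     : [0]
STORE 1 : []
LOAD 1  : [0]
PUSH 2  : [0, 2]
OVER    : [0, 2, 0]
LT      : [0, 0]
GT      : [0]
LOAD 0  : [0, 8]
LOAD 0  : [0, 8, 8]
DIV     : [0, 1]
LT      : [1]
PUSH 4  : [1, 4]
STORE 0 : [1]
LOAD 1  : [1, 0]
ADD     : [1]
LOAD 0  : [1, 4]
LT      : [1]

0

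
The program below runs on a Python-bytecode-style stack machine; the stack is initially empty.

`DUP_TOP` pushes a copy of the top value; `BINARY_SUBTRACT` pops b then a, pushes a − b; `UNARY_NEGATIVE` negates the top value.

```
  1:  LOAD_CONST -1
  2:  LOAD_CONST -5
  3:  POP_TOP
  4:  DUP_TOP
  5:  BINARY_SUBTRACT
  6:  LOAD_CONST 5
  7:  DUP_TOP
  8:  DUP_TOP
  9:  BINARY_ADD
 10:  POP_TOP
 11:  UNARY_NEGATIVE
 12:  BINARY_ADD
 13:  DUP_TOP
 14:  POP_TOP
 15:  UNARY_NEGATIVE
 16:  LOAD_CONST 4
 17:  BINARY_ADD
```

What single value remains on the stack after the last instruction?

LOAD_CONST -1   : [-1]
LOAD_CONST -5   : [-1, -5]
POP_TOP         : [-1]
DUP_TOP         : [-1, -1]
BINARY_SUBTRACT : [0]
LOAD_CONST 5    : [0, 5]
DUP_TOP         : [0, 5, 5]
DUP_TOP         : [0, 5, 5, 5]
BINARY_ADD      : [0, 5, 10]
POP_TOP         : [0, 5]
UNARY_NEGATIVE  : [0, -5]
BINARY_ADD      : [-5]
DUP_TOP         : [-5, -5]
POP_TOP         : [-5]
UNARY_NEGATIVE  : [5]
LOAD_CONST 4    : [5, 4]
BINARY_ADD      : [9]

9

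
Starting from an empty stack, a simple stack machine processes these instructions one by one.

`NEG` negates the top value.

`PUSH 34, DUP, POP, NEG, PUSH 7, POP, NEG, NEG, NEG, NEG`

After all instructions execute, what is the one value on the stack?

PUSH 34  [34]
DUP      [34, 34]
POP      [34]
NEG      [-34]
PUSH 7   [-34, 7]
POP      [-34]
NEG      [34]
NEG      [-34]
NEG      [34]
NEG      [-34]

-34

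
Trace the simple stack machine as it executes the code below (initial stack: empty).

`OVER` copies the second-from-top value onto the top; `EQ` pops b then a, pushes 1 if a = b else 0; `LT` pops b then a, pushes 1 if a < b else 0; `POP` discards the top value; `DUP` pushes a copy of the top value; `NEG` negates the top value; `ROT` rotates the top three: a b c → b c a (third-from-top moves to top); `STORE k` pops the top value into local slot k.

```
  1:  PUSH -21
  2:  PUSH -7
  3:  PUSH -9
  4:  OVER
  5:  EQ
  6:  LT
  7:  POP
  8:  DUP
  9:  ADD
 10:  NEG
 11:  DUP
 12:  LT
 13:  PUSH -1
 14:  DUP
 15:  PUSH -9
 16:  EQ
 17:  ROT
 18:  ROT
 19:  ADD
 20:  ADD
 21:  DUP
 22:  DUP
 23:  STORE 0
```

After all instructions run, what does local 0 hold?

-1

PUSH -21 → [-21]
PUSH -7  → [-21, -7]
PUSH -9  → [-21, -7, -9]
OVER     → [-21, -7, -9, -7]
EQ       → [-21, -7, 0]
LT       → [-21, 1]
POP      → [-21]
DUP      → [-21, -21]
ADD      → [-42]
NEG      → [42]
DUP      → [42, 42]
LT       → [0]
PUSH -1  → [0, -1]
DUP      → [0, -1, -1]
PUSH -9  → [0, -1, -1, -9]
EQ       → [0, -1, 0]
ROT      → [-1, 0, 0]
ROT      → [0, 0, -1]
ADD      → [0, -1]
ADD      → [-1]
DUP      → [-1, -1]
DUP      → [-1, -1, -1]
STORE 0  → [-1, -1]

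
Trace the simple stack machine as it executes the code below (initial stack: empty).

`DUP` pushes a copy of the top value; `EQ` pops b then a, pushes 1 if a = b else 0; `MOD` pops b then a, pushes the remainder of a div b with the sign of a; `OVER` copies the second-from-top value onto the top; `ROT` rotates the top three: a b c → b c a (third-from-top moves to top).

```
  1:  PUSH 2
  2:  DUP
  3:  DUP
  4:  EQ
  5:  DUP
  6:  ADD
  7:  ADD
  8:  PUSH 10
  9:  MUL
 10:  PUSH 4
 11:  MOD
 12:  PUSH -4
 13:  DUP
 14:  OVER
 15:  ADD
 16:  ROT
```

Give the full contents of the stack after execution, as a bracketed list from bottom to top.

PUSH 2   2
DUP      2 2
DUP      2 2 2
EQ       2 1
DUP      2 1 1
ADD      2 2
ADD      4
PUSH 10  4 10
MUL      40
PUSH 4   40 4
MOD      0
PUSH -4  0 -4
DUP      0 -4 -4
OVER     0 -4 -4 -4
ADD      0 -4 -8
ROT      -4 -8 0

[-4, -8, 0]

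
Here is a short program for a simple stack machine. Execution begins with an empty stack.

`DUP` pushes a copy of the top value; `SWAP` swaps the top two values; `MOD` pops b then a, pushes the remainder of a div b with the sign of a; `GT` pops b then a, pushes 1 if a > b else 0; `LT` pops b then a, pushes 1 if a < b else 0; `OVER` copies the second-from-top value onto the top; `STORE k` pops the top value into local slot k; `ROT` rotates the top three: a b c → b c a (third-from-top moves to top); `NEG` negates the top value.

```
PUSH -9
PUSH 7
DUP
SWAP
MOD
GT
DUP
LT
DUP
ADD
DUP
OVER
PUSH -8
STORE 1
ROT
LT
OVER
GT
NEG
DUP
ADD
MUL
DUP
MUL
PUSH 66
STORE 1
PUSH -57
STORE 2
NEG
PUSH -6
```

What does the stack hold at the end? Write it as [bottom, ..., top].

PUSH -9  -> [-9]
PUSH 7   -> [-9, 7]
DUP      -> [-9, 7, 7]
SWAP     -> [-9, 7, 7]
MOD      -> [-9, 0]
GT       -> [0]
DUP      -> [0, 0]
LT       -> [0]
DUP      -> [0, 0]
ADD      -> [0]
DUP      -> [0, 0]
OVER     -> [0, 0, 0]
PUSH -8  -> [0, 0, 0, -8]
STORE 1  -> [0, 0, 0]
ROT      -> [0, 0, 0]
LT       -> [0, 0]
OVER     -> [0, 0, 0]
GT       -> [0, 0]
NEG      -> [0, 0]
DUP      -> [0, 0, 0]
ADD      -> [0, 0]
MUL      -> [0]
DUP      -> [0, 0]
MUL      -> [0]
PUSH 66  -> [0, 66]
STORE 1  -> [0]
PUSH -57 -> [0, -57]
STORE 2  -> [0]
NEG      -> [0]
PUSH -6  -> [0, -6]

[0, -6]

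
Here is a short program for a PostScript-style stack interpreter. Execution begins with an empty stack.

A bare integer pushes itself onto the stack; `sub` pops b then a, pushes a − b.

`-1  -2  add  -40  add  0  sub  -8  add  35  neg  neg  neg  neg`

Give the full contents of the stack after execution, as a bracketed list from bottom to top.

[-51, 35]

-1  : [-1]
-2  : [-1, -2]
add : [-3]
-40 : [-3, -40]
add : [-43]
0   : [-43, 0]
sub : [-43]
-8  : [-43, -8]
add : [-51]
35  : [-51, 35]
neg : [-51, -35]
neg : [-51, 35]
neg : [-51, -35]
neg : [-51, 35]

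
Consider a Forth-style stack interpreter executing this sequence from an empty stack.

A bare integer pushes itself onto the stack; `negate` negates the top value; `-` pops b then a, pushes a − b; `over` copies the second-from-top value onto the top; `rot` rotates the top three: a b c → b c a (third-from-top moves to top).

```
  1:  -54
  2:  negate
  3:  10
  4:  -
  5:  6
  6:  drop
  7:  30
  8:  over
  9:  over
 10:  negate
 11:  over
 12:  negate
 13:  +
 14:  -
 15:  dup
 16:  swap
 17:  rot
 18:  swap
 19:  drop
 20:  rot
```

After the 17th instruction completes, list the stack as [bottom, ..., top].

-54    : [-54]
negate : [54]
10     : [54, 10]
-      : [44]
6      : [44, 6]
drop   : [44]
30     : [44, 30]
over   : [44, 30, 44]
over   : [44, 30, 44, 30]
negate : [44, 30, 44, -30]
over   : [44, 30, 44, -30, 44]
negate : [44, 30, 44, -30, -44]
+      : [44, 30, 44, -74]
-      : [44, 30, 118]
dup    : [44, 30, 118, 118]
swap   : [44, 30, 118, 118]
rot    : [44, 118, 118, 30]

[44, 118, 118, 30]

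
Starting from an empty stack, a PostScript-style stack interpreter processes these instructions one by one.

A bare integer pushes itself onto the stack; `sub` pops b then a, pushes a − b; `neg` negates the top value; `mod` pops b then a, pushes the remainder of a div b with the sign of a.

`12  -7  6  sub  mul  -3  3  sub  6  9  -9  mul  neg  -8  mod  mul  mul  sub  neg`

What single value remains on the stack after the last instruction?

120

12   12
-7   12 -7
6    12 -7 6
sub  12 -13
mul  -156
-3   -156 -3
3    -156 -3 3
sub  -156 -6
6    -156 -6 6
9    -156 -6 6 9
-9   -156 -6 6 9 -9
mul  -156 -6 6 -81
neg  -156 -6 6 81
-8   -156 -6 6 81 -8
mod  -156 -6 6 1
mul  -156 -6 6
mul  -156 -36
sub  -120
neg  120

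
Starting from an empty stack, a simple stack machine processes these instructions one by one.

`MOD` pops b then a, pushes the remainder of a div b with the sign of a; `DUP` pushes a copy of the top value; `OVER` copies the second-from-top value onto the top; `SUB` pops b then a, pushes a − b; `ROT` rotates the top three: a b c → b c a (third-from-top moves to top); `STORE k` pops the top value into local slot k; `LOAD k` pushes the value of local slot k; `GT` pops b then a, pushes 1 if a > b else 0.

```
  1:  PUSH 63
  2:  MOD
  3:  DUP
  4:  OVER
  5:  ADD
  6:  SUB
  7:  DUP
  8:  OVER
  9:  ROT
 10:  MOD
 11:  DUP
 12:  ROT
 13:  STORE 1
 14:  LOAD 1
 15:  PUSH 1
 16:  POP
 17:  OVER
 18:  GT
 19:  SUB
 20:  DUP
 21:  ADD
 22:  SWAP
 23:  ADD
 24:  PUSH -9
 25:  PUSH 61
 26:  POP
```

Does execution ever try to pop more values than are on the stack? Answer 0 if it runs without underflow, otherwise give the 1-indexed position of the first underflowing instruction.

PUSH 63 -> 63
MOD  — needs 2 operands, stack has 1 → underflow

2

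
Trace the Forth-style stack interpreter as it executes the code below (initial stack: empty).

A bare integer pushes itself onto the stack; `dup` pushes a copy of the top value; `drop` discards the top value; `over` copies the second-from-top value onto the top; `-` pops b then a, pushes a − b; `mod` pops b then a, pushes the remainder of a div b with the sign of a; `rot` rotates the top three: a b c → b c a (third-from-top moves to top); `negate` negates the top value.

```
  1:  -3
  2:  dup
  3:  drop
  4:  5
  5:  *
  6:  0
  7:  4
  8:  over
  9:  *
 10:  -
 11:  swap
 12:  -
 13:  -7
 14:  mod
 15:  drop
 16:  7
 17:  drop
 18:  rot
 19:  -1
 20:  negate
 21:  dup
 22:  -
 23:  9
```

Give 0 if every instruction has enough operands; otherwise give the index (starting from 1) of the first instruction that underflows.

-3   : -3
dup  : -3 -3
drop : -3
5    : -3 5
*    : -15
0    : -15 0
4    : -15 0 4
over : -15 0 4 0
*    : -15 0 0
-    : -15 0
swap : 0 -15
-    : 15
-7   : 15 -7
mod  : 1
drop : (empty)
7    : 7
drop : (empty)
rot  — needs 3 operands, stack has 0 → underflow

18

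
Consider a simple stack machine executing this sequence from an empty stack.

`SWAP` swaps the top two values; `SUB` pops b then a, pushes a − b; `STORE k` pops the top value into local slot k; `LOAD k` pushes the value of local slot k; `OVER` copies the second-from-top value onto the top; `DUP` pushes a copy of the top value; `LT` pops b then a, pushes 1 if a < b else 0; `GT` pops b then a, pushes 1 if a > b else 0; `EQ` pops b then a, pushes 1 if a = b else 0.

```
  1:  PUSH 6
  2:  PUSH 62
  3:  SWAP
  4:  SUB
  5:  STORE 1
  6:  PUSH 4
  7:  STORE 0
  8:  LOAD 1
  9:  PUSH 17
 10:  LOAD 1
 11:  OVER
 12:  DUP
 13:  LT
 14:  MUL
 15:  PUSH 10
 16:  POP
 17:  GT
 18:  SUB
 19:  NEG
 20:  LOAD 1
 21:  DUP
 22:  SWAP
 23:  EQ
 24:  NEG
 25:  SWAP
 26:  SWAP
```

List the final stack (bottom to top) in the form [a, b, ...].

[-55, -1]

PUSH 6  → 6
PUSH 62 → 6 62
SWAP    → 62 6
SUB     → 56
STORE 1 → (empty)
PUSH 4  → 4
STORE 0 → (empty)
LOAD 1  → 56
PUSH 17 → 56 17
LOAD 1  → 56 17 56
OVER    → 56 17 56 17
DUP     → 56 17 56 17 17
LT      → 56 17 56 0
MUL     → 56 17 0
PUSH 10 → 56 17 0 10
POP     → 56 17 0
GT      → 56 1
SUB     → 55
NEG     → -55
LOAD 1  → -55 56
DUP     → -55 56 56
SWAP    → -55 56 56
EQ      → -55 1
NEG     → -55 -1
SWAP    → -1 -55
SWAP    → -55 -1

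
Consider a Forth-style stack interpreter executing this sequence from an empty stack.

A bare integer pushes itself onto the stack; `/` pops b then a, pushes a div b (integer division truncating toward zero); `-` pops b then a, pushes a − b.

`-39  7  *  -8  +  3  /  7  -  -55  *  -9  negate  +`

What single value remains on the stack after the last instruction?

5509

-39    : -39
7      : -39 7
*      : -273
-8     : -273 -8
+      : -281
3      : -281 3
/      : -93
7      : -93 7
-      : -100
-55    : -100 -55
*      : 5500
-9     : 5500 -9
negate : 5500 9
+      : 5509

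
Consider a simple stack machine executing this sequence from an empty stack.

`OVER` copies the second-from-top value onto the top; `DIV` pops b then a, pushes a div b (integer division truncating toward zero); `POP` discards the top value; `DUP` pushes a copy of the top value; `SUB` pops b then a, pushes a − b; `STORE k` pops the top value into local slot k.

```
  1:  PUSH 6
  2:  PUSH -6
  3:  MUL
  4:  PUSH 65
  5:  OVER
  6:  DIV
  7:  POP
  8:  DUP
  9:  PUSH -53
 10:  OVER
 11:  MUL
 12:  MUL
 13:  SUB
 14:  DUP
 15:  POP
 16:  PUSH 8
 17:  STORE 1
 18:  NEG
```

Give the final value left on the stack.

PUSH 6   -> [6]
PUSH -6  -> [6, -6]
MUL      -> [-36]
PUSH 65  -> [-36, 65]
OVER     -> [-36, 65, -36]
DIV      -> [-36, -1]
POP      -> [-36]
DUP      -> [-36, -36]
PUSH -53 -> [-36, -36, -53]
OVER     -> [-36, -36, -53, -36]
MUL      -> [-36, -36, 1908]
MUL      -> [-36, -68688]
SUB      -> [68652]
DUP      -> [68652, 68652]
POP      -> [68652]
PUSH 8   -> [68652, 8]
STORE 1  -> [68652]
NEG      -> [-68652]

-68652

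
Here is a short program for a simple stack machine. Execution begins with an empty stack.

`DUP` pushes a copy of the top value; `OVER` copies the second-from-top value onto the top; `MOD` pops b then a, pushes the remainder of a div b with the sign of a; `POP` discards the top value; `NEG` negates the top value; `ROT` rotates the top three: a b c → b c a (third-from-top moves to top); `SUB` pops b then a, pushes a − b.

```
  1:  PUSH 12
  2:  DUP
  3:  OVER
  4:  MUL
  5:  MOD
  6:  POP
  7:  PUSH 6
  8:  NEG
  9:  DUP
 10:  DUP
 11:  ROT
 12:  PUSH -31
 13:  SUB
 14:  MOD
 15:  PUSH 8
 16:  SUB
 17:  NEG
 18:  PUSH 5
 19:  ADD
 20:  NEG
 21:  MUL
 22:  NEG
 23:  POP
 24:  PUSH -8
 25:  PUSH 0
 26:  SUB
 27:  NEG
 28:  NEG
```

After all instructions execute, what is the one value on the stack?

PUSH 12  : 12
DUP      : 12 12
OVER     : 12 12 12
MUL      : 12 144
MOD      : 12
POP      : (empty)
PUSH 6   : 6
NEG      : -6
DUP      : -6 -6
DUP      : -6 -6 -6
ROT      : -6 -6 -6
PUSH -31 : -6 -6 -6 -31
SUB      : -6 -6 25
MOD      : -6 -6
PUSH 8   : -6 -6 8
SUB      : -6 -14
NEG      : -6 14
PUSH 5   : -6 14 5
ADD      : -6 19
NEG      : -6 -19
MUL      : 114
NEG      : -114
POP      : (empty)
PUSH -8  : -8
PUSH 0   : -8 0
SUB      : -8
NEG      : 8
NEG      : -8

-8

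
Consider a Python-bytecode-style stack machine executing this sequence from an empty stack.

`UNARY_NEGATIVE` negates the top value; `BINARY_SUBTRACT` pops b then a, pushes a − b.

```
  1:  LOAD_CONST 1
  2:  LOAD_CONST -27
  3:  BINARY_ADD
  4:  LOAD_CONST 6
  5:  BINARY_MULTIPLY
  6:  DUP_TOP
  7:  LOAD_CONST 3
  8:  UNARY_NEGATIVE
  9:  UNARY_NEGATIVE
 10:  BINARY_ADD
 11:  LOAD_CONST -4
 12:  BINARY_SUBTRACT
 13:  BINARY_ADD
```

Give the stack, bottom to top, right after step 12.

[-156, -149]

LOAD_CONST 1     [1]
LOAD_CONST -27   [1, -27]
BINARY_ADD       [-26]
LOAD_CONST 6     [-26, 6]
BINARY_MULTIPLY  [-156]
DUP_TOP          [-156, -156]
LOAD_CONST 3     [-156, -156, 3]
UNARY_NEGATIVE   [-156, -156, -3]
UNARY_NEGATIVE   [-156, -156, 3]
BINARY_ADD       [-156, -153]
LOAD_CONST -4    [-156, -153, -4]
BINARY_SUBTRACT  [-156, -149]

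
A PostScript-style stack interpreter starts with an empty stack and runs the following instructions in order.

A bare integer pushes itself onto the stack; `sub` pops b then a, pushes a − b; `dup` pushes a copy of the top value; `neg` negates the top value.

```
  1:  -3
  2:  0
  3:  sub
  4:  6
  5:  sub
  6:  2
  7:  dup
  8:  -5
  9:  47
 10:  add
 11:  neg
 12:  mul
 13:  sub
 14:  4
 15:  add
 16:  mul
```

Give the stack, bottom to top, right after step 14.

[-9, 86, 4]

-3  → -3
0   → -3 0
sub → -3
6   → -3 6
sub → -9
2   → -9 2
dup → -9 2 2
-5  → -9 2 2 -5
47  → -9 2 2 -5 47
add → -9 2 2 42
neg → -9 2 2 -42
mul → -9 2 -84
sub → -9 86
4   → -9 86 4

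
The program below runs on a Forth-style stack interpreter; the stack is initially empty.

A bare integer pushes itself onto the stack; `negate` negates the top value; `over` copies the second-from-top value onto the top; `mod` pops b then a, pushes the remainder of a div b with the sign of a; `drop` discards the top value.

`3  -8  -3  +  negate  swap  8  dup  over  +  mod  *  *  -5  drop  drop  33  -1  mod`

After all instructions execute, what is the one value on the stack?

0

3      : 3
-8     : 3 -8
-3     : 3 -8 -3
+      : 3 -11
negate : 3 11
swap   : 11 3
8      : 11 3 8
dup    : 11 3 8 8
over   : 11 3 8 8 8
+      : 11 3 8 16
mod    : 11 3 8
*      : 11 24
*      : 264
-5     : 264 -5
drop   : 264
drop   : (empty)
33     : 33
-1     : 33 -1
mod    : 0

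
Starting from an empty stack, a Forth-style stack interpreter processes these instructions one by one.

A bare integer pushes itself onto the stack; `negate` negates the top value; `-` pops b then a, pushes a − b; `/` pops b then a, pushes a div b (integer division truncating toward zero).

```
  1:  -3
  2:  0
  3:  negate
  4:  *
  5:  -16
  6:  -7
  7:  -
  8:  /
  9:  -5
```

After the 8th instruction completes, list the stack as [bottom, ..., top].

-3     : [-3]
0      : [-3, 0]
negate : [-3, 0]
*      : [0]
-16    : [0, -16]
-7     : [0, -16, -7]
-      : [0, -9]
/      : [0]

[0]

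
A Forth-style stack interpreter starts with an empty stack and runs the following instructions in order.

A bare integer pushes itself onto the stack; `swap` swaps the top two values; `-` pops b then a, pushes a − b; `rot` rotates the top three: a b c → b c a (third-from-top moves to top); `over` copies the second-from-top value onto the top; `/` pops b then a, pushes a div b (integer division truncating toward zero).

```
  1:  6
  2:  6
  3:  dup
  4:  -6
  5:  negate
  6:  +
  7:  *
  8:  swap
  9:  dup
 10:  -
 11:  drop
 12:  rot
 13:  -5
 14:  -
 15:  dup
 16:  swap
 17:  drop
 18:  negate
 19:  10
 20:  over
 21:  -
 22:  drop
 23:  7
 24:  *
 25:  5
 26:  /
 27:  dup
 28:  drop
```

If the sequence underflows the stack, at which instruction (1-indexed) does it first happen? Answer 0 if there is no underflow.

12

6       6
6       6 6
dup     6 6 6
-6      6 6 6 -6
negate  6 6 6 6
+       6 6 12
*       6 72
swap    72 6
dup     72 6 6
-       72 0
drop    72
rot  — needs 3 operands, stack has 1 → underflow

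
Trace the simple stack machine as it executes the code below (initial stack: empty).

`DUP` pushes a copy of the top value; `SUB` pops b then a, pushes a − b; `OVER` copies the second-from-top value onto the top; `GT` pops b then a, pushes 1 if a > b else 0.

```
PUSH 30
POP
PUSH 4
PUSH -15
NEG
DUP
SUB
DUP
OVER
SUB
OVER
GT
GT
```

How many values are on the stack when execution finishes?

PUSH 30  : [30]
POP      : []
PUSH 4   : [4]
PUSH -15 : [4, -15]
NEG      : [4, 15]
DUP      : [4, 15, 15]
SUB      : [4, 0]
DUP      : [4, 0, 0]
OVER     : [4, 0, 0, 0]
SUB      : [4, 0, 0]
OVER     : [4, 0, 0, 0]
GT       : [4, 0, 0]
GT       : [4, 0]

2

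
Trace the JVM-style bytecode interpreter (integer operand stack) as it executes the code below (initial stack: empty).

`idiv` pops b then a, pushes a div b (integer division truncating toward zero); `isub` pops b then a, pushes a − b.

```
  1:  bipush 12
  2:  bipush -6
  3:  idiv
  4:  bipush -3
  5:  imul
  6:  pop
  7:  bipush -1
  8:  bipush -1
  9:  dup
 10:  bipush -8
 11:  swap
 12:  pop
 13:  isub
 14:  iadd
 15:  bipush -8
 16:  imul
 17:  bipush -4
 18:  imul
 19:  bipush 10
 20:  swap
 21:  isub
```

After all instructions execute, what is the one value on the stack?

bipush 12  12
bipush -6  12 -6
idiv       -2
bipush -3  -2 -3
imul       6
pop        (empty)
bipush -1  -1
bipush -1  -1 -1
dup        -1 -1 -1
bipush -8  -1 -1 -1 -8
swap       -1 -1 -8 -1
pop        -1 -1 -8
isub       -1 7
iadd       6
bipush -8  6 -8
imul       -48
bipush -4  -48 -4
imul       192
bipush 10  192 10
swap       10 192
isub       -182

-182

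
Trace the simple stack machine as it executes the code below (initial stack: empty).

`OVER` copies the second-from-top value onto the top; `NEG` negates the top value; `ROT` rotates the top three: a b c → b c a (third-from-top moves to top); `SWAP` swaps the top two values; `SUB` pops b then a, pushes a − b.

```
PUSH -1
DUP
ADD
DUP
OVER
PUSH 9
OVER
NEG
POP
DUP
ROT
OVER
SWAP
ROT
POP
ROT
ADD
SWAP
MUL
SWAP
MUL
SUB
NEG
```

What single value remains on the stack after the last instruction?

-124

PUSH -1  -1
DUP      -1 -1
ADD      -2
DUP      -2 -2
OVER     -2 -2 -2
PUSH 9   -2 -2 -2 9
OVER     -2 -2 -2 9 -2
NEG      -2 -2 -2 9 2
POP      -2 -2 -2 9
DUP      -2 -2 -2 9 9
ROT      -2 -2 9 9 -2
OVER     -2 -2 9 9 -2 9
SWAP     -2 -2 9 9 9 -2
ROT      -2 -2 9 9 -2 9
POP      -2 -2 9 9 -2
ROT      -2 -2 9 -2 9
ADD      -2 -2 9 7
SWAP     -2 -2 7 9
MUL      -2 -2 63
SWAP     -2 63 -2
MUL      -2 -126
SUB      124
NEG      -124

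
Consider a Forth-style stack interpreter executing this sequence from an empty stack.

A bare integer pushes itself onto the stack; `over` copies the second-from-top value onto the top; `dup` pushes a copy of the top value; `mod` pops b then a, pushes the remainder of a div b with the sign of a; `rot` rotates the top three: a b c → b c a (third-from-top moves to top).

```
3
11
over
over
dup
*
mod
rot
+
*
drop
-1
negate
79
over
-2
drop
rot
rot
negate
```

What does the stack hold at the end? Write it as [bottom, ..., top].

[1, 1, -79]

3      → 3
11     → 3 11
over   → 3 11 3
over   → 3 11 3 11
dup    → 3 11 3 11 11
*      → 3 11 3 121
mod    → 3 11 3
rot    → 11 3 3
+      → 11 6
*      → 66
drop   → (empty)
-1     → -1
negate → 1
79     → 1 79
over   → 1 79 1
-2     → 1 79 1 -2
drop   → 1 79 1
rot    → 79 1 1
rot    → 1 1 79
negate → 1 1 -79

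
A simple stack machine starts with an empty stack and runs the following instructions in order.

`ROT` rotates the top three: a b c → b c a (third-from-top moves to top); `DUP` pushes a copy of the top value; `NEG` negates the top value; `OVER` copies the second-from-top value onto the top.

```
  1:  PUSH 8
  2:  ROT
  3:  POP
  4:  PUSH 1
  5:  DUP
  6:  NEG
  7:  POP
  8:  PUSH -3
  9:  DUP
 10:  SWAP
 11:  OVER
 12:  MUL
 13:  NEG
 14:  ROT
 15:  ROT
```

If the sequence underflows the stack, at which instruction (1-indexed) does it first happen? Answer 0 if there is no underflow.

PUSH 8 → [8]
ROT  — needs 3 operands, stack has 1 → underflow

2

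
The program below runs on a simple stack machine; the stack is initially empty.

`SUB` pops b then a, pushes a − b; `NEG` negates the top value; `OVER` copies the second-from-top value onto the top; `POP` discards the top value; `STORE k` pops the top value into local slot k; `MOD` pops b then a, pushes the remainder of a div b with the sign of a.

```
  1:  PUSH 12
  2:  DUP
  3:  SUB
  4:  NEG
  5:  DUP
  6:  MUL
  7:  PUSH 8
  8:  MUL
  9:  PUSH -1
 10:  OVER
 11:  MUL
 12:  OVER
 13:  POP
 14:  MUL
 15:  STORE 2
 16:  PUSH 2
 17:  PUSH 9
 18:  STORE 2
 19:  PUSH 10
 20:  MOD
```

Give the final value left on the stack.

2

PUSH 12 -> 12
DUP     -> 12 12
SUB     -> 0
NEG     -> 0
DUP     -> 0 0
MUL     -> 0
PUSH 8  -> 0 8
MUL     -> 0
PUSH -1 -> 0 -1
OVER    -> 0 -1 0
MUL     -> 0 0
OVER    -> 0 0 0
POP     -> 0 0
MUL     -> 0
STORE 2 -> (empty)
PUSH 2  -> 2
PUSH 9  -> 2 9
STORE 2 -> 2
PUSH 10 -> 2 10
MOD     -> 2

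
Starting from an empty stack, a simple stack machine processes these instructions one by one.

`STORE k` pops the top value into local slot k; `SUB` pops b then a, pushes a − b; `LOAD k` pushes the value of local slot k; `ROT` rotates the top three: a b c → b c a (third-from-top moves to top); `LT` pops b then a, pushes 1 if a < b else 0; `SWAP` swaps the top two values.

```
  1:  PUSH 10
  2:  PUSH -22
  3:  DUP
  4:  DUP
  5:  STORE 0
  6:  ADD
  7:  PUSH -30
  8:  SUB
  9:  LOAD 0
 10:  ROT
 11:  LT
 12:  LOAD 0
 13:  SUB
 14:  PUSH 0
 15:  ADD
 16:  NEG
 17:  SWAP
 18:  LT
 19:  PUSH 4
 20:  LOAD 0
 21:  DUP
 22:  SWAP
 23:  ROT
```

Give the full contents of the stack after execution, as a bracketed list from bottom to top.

[1, -22, -22, 4]

PUSH 10   10
PUSH -22  10 -22
DUP       10 -22 -22
DUP       10 -22 -22 -22
STORE 0   10 -22 -22
ADD       10 -44
PUSH -30  10 -44 -30
SUB       10 -14
LOAD 0    10 -14 -22
ROT       -14 -22 10
LT        -14 1
LOAD 0    -14 1 -22
SUB       -14 23
PUSH 0    -14 23 0
ADD       -14 23
NEG       -14 -23
SWAP      -23 -14
LT        1
PUSH 4    1 4
LOAD 0    1 4 -22
DUP       1 4 -22 -22
SWAP      1 4 -22 -22
ROT       1 -22 -22 4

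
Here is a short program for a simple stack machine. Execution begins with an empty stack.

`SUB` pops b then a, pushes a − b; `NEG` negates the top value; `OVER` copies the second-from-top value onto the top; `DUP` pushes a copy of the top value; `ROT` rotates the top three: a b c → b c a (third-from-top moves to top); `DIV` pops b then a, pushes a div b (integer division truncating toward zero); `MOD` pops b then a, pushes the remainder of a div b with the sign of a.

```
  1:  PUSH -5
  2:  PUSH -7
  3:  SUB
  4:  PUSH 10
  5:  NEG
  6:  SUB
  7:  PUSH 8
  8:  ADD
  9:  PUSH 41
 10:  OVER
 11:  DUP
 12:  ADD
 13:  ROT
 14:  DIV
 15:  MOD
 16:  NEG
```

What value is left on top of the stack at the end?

PUSH -5  [-5]
PUSH -7  [-5, -7]
SUB      [2]
PUSH 10  [2, 10]
NEG      [2, -10]
SUB      [12]
PUSH 8   [12, 8]
ADD      [20]
PUSH 41  [20, 41]
OVER     [20, 41, 20]
DUP      [20, 41, 20, 20]
ADD      [20, 41, 40]
ROT      [41, 40, 20]
DIV      [41, 2]
MOD      [1]
NEG      [-1]

-1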